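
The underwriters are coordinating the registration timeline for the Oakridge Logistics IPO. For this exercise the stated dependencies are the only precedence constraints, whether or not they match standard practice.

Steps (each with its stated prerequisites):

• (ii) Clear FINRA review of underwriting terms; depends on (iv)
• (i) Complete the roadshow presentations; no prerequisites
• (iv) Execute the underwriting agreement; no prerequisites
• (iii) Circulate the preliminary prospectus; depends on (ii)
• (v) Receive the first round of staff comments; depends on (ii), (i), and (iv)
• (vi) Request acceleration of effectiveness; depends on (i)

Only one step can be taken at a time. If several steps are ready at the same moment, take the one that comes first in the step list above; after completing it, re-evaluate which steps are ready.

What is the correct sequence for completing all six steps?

(i), (iv), (ii), (iii), (v), (vi)

(i) and (iv) have no prerequisites; (i) is listed earlier, so (i) is first.
Ready: (iv) and (vi). (iv) is listed earlier → (iv).
(ii) now also ready, so the ready set is {(ii), (vi)}; (ii) is listed earlier → (ii).
Now (iii), (v) and (vi) have their prerequisites met. (iii) is listed earlier, so (iii) next.
Ready: (v) and (vi). (v) is listed earlier → (v).
That leaves (vi) as the only ready step → (vi).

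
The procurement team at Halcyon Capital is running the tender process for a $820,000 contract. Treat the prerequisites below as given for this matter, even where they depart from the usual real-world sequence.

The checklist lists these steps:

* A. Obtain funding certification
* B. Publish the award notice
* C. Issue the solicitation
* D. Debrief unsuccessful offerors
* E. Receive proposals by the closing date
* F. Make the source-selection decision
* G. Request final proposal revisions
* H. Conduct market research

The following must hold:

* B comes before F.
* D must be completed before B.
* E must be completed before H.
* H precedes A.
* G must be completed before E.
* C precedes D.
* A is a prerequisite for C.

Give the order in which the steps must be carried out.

G, E, H, A, C, D, B, F

G is the only step with nothing outstanding, so it goes first.
E is the only step now ready → E.
Next only H has its prerequisites met → H.
A is the only step now ready → A.
C needed A, now all done → C.
That leaves D as the only ready step → D.
Next only B has its prerequisites met → B.
F needed B, now all done → F.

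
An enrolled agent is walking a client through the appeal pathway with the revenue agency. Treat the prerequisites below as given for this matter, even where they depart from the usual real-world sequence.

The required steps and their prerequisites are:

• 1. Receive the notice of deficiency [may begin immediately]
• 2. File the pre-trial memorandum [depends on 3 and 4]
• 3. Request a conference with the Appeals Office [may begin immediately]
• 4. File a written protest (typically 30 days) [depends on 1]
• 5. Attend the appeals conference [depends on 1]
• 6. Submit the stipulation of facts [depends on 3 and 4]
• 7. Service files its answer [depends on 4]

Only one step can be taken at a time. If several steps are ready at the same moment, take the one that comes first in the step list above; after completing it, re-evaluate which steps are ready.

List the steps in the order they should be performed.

1, 3, 4, 2, 5, 6, 7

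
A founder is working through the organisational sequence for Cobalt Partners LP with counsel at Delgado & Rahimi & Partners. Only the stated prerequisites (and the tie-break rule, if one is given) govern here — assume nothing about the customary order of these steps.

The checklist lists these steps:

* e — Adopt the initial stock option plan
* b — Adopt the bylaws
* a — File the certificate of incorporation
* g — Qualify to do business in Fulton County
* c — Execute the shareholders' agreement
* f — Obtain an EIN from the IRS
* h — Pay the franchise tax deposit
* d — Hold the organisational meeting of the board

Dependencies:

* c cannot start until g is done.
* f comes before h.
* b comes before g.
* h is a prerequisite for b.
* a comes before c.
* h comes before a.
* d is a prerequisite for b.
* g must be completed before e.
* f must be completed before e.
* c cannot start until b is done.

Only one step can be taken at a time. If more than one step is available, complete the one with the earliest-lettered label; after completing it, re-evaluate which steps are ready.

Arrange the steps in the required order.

d f h a b g c e

Nothing is required for d and f. d has the earlier label → d first.
That leaves f as the only ready step → f.
h needed f, now all done → h.
Ready: a and b. a has the earlier label → a.
Next only b has its prerequisites met → b.
g needed b, now all done → g.
Now c and e have their prerequisites met. c has the earlier label, so c next.
e is the only step now ready → e.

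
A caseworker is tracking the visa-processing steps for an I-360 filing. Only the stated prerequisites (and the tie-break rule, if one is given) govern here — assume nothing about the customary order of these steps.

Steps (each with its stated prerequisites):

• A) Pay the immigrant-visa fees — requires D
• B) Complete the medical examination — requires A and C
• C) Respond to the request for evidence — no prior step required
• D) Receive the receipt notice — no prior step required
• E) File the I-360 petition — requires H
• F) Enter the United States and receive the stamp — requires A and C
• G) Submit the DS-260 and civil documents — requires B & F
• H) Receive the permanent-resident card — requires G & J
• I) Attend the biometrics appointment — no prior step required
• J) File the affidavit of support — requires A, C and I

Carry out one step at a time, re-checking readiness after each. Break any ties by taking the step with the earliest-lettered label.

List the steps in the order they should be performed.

C, D and I have no prerequisites; C has the earlier label, so C is first.
D and I are both available; D has the earlier label → D.
Now A and I have their prerequisites met. A has the earlier label, so A next.
B and F now also ready, so the ready set is {B, F, I}; B has the earlier label → B.
Ready: F and I. F has the earlier label → F.
G now also ready, so the ready set is {G, I}; G has the earlier label → G.
Next only I has its prerequisites met → I.
J is the only step now ready → J.
H needed G and J, now all done → H.
E is the only step now ready → E.

C D A B F G I J H E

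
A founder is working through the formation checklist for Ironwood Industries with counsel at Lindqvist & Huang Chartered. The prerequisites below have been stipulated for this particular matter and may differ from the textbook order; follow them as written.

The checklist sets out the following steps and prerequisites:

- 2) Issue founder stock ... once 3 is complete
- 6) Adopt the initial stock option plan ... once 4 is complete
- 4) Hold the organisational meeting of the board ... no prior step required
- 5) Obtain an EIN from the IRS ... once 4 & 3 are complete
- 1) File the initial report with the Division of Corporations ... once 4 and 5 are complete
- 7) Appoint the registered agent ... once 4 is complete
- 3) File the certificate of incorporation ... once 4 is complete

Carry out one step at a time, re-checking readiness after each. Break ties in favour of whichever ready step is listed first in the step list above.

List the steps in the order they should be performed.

4 → 6 → 7 → 3 → 2 → 5 → 1

4 has no prerequisites → 4 first.
Now 6, 7 and 3 have their prerequisites met. 6 is listed earlier, so 6 next.
Ready: 7 and 3. 7 is listed earlier → 7.
3 needed 4, now all done → 3.
2 and 5 are both available; 2 is listed earlier → 2.
5 needed 4 and 3, now all done → 5.
Next only 1 has its prerequisites met → 1.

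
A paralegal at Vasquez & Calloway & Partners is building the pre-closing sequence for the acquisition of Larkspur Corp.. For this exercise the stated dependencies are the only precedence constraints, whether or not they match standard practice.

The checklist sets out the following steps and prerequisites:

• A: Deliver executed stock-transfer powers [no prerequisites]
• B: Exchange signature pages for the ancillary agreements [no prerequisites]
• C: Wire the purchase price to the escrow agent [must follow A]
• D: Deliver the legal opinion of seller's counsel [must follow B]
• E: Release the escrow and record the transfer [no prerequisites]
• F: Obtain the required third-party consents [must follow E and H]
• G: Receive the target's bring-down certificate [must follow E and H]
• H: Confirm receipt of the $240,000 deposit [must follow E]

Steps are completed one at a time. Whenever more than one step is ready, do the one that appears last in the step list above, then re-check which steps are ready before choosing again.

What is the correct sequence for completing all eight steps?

E, B and A have no prerequisites; E is listed later, so E is first.
Now H, B and A have their prerequisites met. H is listed later, so H next.
Now G, F, B and A have their prerequisites met. G is listed later, so G next.
Ready: F, B and A. F is listed later → F.
Now B and A have their prerequisites met. B is listed later, so B next.
D and A are both available; D is listed later → D.
A is the only step now ready → A.
C needed A, now all done → C.

E H G F B D A C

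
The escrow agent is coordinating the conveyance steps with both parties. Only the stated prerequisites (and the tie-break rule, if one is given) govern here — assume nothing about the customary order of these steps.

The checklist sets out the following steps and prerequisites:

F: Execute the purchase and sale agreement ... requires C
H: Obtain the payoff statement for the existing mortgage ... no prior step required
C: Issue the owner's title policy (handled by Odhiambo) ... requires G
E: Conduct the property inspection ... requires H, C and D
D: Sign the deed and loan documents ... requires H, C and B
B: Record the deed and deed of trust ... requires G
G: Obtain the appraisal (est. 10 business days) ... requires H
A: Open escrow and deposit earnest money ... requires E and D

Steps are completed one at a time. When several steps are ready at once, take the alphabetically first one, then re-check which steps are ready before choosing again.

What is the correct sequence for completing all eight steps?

H, G, B, C, D, E, A, F

H is the only step with nothing outstanding, so it goes first.
G is the only step now ready → G.
Ready: B and C. B has the earlier label → B.
C needed G, now all done → C.
Ready: D and F. D has the earlier label → D.
Ready: E and F. E has the earlier label → E.
Ready: A and F. A has the earlier label → A.
F needed C, now all done → F.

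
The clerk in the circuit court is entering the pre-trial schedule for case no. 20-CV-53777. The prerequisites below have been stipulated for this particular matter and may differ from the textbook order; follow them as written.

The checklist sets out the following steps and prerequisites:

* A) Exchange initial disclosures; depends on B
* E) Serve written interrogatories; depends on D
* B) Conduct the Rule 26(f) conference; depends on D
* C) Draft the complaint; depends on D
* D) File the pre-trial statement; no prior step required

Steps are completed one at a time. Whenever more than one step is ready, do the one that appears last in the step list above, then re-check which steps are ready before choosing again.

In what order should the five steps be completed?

D, C, B, E, A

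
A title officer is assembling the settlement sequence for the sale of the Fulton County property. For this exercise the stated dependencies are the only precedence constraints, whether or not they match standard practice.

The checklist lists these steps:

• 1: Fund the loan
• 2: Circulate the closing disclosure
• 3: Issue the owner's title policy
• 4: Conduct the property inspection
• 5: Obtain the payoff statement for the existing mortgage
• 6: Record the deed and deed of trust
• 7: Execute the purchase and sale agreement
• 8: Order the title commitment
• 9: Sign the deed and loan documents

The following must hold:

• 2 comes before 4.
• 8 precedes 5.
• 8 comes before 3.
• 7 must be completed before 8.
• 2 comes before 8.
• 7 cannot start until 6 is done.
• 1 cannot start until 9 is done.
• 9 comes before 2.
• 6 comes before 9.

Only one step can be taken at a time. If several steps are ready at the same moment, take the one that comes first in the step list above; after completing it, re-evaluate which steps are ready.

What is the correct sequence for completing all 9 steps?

Only 6 has no prerequisites, so it is first.
7 and 9 are both available; 7 is listed earlier → 7.
9 needed 6, now all done → 9.
Ready: 1 and 2. 1 is listed earlier → 1.
2 needed 9, now all done → 2.
Now 4 and 8 have their prerequisites met. 4 is listed earlier, so 4 next.
8 needed 2 and 7, now all done → 8.
Now 3 and 5 have their prerequisites met. 3 is listed earlier, so 3 next.
5 needed 8, now all done → 5.

6 → 7 → 9 → 1 → 2 → 4 → 8 → 3 → 5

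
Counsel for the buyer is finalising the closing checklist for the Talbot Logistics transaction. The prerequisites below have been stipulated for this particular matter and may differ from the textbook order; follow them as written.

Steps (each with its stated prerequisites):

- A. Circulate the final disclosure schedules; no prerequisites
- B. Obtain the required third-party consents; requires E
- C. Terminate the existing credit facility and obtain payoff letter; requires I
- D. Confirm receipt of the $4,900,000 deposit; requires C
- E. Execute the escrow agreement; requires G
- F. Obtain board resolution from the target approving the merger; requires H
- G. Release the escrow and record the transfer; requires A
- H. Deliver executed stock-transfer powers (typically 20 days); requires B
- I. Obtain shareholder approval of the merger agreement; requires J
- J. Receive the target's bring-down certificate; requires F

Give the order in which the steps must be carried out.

A, G, E, B, H, F, J, I, C, D

A is the only step with nothing outstanding, so it goes first.
Next only G has its prerequisites met → G.
E needed G, now all done → E.
B needed E, now all done → B.
H needed B, now all done → H.
F needed H, now all done → F.
Next only J has its prerequisites met → J.
That leaves I as the only ready step → I.
C needed I, now all done → C.
D is the only step now ready → D.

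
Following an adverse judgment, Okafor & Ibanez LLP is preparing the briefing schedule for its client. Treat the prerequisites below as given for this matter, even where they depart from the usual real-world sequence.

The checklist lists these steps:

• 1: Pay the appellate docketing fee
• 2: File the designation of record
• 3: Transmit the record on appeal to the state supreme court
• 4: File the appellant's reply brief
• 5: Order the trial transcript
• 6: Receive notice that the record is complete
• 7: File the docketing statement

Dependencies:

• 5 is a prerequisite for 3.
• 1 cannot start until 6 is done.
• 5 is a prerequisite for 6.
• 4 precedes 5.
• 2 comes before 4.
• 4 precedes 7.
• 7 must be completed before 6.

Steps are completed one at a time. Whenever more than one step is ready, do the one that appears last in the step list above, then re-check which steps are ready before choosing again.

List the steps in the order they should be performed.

Only 2 has no prerequisites, so it is first.
4 is the only step now ready → 4.
7 and 5 are both available; 7 is listed later → 7.
That leaves 5 as the only ready step → 5.
6 and 3 are both available; 6 is listed later → 6.
3 and 1 are both available; 3 is listed later → 3.
1 is the only step now ready → 1.

2, 4, 7, 5, 6, 3, 1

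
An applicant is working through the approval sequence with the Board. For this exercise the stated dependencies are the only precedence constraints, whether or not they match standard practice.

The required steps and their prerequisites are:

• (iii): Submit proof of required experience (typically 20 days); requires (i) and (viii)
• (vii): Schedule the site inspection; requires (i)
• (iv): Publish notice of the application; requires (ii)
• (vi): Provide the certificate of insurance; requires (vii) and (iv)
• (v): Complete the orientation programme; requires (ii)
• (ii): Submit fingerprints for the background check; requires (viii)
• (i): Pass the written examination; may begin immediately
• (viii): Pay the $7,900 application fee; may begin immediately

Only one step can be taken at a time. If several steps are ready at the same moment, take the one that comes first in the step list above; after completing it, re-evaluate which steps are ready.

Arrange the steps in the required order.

Nothing is required for (i) and (viii). (i) is listed earlier → (i) first.
Ready: (vii) and (viii). (vii) is listed earlier → (vii).
Next only (viii) has its prerequisites met → (viii).
Ready: (iii) and (ii). (iii) is listed earlier → (iii).
(ii) needed (viii), now all done → (ii).
Now (iv) and (v) have their prerequisites met. (iv) is listed earlier, so (iv) next.
(vi) and (v) are both available; (vi) is listed earlier → (vi).
(v) is the only step now ready → (v).

(i), (vii), (viii), (iii), (ii), (iv), (vi), (v)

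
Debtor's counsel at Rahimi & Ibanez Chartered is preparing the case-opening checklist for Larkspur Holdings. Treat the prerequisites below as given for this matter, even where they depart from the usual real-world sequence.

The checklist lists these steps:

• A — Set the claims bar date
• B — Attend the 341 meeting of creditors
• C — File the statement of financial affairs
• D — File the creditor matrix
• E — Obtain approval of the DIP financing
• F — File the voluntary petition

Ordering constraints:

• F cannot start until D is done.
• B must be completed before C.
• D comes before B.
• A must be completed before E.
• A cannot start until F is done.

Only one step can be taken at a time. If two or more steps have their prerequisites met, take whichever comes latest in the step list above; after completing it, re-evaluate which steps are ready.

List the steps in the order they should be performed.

D → F → B → C → A → E

D is the only step with nothing outstanding, so it goes first.
Now F and B have their prerequisites met. F is listed later, so F next.
A now also ready, so the ready set is {B, A}; B is listed later → B.
C now also ready, so the ready set is {C, A}; C is listed later → C.
A is the only step now ready → A.
E needed A, now all done → E.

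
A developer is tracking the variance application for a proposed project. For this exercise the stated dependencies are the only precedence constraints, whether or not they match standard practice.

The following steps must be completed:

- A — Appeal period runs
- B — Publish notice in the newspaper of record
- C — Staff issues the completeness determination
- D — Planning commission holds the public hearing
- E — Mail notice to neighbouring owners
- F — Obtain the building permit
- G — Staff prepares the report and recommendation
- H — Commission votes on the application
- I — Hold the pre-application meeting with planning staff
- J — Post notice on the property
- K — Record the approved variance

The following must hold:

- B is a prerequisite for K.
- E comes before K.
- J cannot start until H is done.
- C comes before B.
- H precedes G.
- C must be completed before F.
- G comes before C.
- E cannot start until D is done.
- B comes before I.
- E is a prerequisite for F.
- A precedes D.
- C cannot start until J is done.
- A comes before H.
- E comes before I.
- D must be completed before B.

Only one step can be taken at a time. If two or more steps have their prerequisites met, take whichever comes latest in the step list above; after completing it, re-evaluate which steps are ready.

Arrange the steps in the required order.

A is the only step with nothing outstanding, so it goes first.
Ready: H and D. H is listed later → H.
Now J, G and D have their prerequisites met. J is listed later, so J next.
G and D are both available; G is listed later → G.
C now also ready, so the ready set is {D, C}; D is listed later → D.
E now also ready, so the ready set is {E, C}; E is listed later → E.
C needed J and G, now all done → C.
Ready: F and B. F is listed later → F.
That leaves B as the only ready step → B.
K and I are both available; K is listed later → K.
I needed E and B, now all done → I.

A → H → J → G → D → E → C → F → B → K → I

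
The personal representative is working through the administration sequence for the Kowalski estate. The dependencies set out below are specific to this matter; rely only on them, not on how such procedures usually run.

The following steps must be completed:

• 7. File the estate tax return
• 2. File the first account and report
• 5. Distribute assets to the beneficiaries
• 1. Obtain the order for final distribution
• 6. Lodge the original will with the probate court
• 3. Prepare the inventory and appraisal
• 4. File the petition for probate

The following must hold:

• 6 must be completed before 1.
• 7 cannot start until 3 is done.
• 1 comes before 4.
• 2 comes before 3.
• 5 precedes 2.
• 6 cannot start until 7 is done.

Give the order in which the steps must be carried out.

5 2 3 7 6 1 4

5 has no prerequisites → 5 first.
2 is the only step now ready → 2.
That leaves 3 as the only ready step → 3.
Next only 7 has its prerequisites met → 7.
6 needed 7, now all done → 6.
Next only 1 has its prerequisites met → 1.
4 is the only step now ready → 4.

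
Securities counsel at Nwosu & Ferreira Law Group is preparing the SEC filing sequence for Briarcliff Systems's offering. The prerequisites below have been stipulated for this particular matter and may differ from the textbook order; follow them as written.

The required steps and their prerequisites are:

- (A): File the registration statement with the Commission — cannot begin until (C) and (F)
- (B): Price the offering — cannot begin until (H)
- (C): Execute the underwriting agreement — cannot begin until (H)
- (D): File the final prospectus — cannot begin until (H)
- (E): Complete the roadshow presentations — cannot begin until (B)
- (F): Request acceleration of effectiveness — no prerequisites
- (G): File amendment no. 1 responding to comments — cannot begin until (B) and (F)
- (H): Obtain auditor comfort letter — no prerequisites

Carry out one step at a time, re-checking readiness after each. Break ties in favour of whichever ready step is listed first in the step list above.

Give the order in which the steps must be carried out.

Nothing is required for (F) and (H). (F) is listed earlier → (F) first.
That leaves (H) as the only ready step → (H).
Ready: (B), (C) and (D). (B) is listed earlier → (B).
(E) and (G) now also ready, so the ready set is {(C), (D), (E), (G)}; (C) is listed earlier → (C).
(A), (D), (E) and (G) are all available; (A) is listed earlier → (A).
(D), (E) and (G) are all available; (D) is listed earlier → (D).
(E) and (G) are both available; (E) is listed earlier → (E).
(G) is the only step now ready → (G).

(F) → (H) → (B) → (C) → (A) → (D) → (E) → (G)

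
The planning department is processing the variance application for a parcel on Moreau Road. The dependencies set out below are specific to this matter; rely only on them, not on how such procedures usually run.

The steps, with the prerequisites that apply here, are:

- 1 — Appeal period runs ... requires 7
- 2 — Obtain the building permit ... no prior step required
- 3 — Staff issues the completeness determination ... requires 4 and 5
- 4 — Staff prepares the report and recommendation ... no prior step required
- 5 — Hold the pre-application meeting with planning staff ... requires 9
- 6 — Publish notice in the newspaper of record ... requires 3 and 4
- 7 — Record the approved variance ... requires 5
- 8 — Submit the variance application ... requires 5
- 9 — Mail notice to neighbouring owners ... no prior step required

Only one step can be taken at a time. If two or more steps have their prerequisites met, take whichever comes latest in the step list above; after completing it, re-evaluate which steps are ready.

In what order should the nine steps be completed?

9, 4 and 2 have no prerequisites; 9 is listed later, so 9 is first.
Now 5, 4 and 2 have their prerequisites met. 5 is listed later, so 5 next.
Now 8, 7, 4 and 2 have their prerequisites met. 8 is listed later, so 8 next.
Ready: 7, 4 and 2. 7 is listed later → 7.
1 now also ready, so the ready set is {4, 2, 1}; 4 is listed later → 4.
3 now also ready, so the ready set is {3, 2, 1}; 3 is listed later → 3.
Ready: 6, 2 and 1. 6 is listed later → 6.
2 and 1 are both available; 2 is listed later → 2.
1 is the only step now ready → 1.

9, 5, 8, 7, 4, 3, 6, 2, 1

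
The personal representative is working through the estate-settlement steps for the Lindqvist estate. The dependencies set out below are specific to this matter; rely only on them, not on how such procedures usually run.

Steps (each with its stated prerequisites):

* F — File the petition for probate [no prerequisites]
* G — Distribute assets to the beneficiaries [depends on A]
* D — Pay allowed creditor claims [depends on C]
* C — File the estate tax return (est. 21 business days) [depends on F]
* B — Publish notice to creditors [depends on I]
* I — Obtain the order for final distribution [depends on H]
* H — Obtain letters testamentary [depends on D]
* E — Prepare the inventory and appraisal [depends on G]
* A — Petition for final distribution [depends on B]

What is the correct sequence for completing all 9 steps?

F, C, D, H, I, B, A, G, E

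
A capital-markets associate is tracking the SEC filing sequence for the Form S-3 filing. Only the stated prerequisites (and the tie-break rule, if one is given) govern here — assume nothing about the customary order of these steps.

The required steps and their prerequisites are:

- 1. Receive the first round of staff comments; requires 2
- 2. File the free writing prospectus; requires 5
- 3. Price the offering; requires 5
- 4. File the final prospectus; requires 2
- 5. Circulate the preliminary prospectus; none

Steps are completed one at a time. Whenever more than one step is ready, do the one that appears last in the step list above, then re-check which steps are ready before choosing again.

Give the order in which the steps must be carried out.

5 is the only step with nothing outstanding, so it goes first.
3 and 2 are both available; 3 is listed later → 3.
That leaves 2 as the only ready step → 2.
Now 4 and 1 have their prerequisites met. 4 is listed later, so 4 next.
Next only 1 has its prerequisites met → 1.

5, 3, 2, 4, 1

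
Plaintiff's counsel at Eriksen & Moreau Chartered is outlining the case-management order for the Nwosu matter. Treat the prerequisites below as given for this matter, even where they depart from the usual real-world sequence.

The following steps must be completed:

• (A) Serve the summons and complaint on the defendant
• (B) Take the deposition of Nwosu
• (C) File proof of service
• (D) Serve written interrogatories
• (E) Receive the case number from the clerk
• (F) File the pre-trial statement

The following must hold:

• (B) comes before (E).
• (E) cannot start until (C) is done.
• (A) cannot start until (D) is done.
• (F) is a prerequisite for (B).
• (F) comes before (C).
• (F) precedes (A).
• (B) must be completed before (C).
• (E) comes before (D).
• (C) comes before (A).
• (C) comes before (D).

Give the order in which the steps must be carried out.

(F) has no prerequisites → (F) first.
Next only (B) has its prerequisites met → (B).
That leaves (C) as the only ready step → (C).
That leaves (E) as the only ready step → (E).
(D) needed (C) and (E), now all done → (D).
(A) is the only step now ready → (A).

(F), (B), (C), (E), (D), (A)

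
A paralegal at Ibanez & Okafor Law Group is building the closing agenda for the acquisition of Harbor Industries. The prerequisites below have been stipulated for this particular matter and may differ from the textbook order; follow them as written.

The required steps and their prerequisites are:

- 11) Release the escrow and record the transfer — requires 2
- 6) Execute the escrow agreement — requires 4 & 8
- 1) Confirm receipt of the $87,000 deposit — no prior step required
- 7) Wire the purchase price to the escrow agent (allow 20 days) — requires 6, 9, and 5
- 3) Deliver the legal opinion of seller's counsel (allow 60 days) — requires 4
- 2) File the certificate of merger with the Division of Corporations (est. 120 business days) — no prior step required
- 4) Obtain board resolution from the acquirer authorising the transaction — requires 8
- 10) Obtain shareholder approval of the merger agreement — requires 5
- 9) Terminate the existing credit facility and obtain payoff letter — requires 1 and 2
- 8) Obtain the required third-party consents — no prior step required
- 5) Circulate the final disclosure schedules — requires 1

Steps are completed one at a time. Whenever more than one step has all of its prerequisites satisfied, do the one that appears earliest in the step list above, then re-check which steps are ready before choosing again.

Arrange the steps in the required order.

Nothing is required for 1, 2 and 8. 1 is listed earlier → 1 first.
Now 2, 8 and 5 have their prerequisites met. 2 is listed earlier, so 2 next.
11 and 9 now also ready, so the ready set is {11, 9, 8, 5}; 11 is listed earlier → 11.
Ready: 9, 8 and 5. 9 is listed earlier → 9.
8 and 5 are both available; 8 is listed earlier → 8.
4 now also ready, so the ready set is {4, 5}; 4 is listed earlier → 4.
Ready: 6, 3 and 5. 6 is listed earlier → 6.
Ready: 3 and 5. 3 is listed earlier → 3.
5 is the only step now ready → 5.
7 and 10 are both available; 7 is listed earlier → 7.
Next only 10 has its prerequisites met → 10.

1 → 2 → 11 → 9 → 8 → 4 → 6 → 3 → 5 → 7 → 10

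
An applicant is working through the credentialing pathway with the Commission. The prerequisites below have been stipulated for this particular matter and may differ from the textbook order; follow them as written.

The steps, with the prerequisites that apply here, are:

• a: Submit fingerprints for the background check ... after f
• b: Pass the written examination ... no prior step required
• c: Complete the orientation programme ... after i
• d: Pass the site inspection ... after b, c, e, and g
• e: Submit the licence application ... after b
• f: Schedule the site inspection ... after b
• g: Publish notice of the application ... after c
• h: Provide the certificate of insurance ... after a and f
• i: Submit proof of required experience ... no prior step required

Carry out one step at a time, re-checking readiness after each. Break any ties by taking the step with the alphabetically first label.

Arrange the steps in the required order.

b, e, f, a, h, i, c, g, d

Nothing is required for b and i. b has the earlier label → b first.
Now e, f and i have their prerequisites met. e has the earlier label, so e next.
Ready: f and i. f has the earlier label → f.
a and i are both available; a has the earlier label → a.
Now h and i have their prerequisites met. h has the earlier label, so h next.
That leaves i as the only ready step → i.
c needed i, now all done → c.
g needed c, now all done → g.
d needed b, c, e and g, now all done → d.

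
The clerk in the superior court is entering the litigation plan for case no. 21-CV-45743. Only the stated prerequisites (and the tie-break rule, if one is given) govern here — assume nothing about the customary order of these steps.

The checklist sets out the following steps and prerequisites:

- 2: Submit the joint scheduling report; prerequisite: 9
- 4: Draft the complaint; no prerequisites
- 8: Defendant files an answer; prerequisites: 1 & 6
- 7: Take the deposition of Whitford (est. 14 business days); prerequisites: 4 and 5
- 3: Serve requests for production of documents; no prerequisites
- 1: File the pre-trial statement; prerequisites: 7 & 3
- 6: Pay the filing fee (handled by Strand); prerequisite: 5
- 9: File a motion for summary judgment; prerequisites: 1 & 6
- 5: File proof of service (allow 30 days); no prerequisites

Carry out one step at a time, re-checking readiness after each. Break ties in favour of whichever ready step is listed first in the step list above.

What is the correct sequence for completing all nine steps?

4, 3 and 5 have no prerequisites; 4 is listed earlier, so 4 is first.
Now 3 and 5 have their prerequisites met. 3 is listed earlier, so 3 next.
5 is the only step now ready → 5.
Now 7 and 6 have their prerequisites met. 7 is listed earlier, so 7 next.
1 and 6 are both available; 1 is listed earlier → 1.
Next only 6 has its prerequisites met → 6.
8 and 9 are both available; 8 is listed earlier → 8.
Next only 9 has its prerequisites met → 9.
2 is the only step now ready → 2.

4, 3, 5, 7, 1, 6, 8, 9, 2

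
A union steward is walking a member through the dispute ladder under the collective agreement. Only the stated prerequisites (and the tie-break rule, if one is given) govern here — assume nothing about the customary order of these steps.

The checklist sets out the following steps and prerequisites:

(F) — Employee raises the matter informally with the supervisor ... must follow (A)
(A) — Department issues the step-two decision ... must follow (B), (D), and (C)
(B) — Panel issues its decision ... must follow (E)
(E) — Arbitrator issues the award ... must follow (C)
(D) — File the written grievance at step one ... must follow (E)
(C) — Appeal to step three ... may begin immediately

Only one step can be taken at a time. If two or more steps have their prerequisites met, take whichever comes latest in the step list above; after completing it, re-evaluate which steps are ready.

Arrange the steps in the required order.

(C) → (E) → (D) → (B) → (A) → (F)

Only (C) has no prerequisites, so it is first.
(E) is the only step now ready → (E).
(D) and (B) are both available; (D) is listed later → (D).
(B) needed (E), now all done → (B).
(A) needed (C), (D) and (B), now all done → (A).
(F) needed (A), now all done → (F).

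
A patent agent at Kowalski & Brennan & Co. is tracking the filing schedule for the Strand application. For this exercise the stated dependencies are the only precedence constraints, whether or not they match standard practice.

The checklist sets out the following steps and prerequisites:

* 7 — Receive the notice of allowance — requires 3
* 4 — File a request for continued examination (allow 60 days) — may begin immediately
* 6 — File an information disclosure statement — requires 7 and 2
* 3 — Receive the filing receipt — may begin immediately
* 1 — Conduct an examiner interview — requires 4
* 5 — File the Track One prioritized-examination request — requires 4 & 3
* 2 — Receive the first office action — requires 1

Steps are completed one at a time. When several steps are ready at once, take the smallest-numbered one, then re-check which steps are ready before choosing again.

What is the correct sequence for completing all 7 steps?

Nothing is required for 3 and 4. 3 has the earlier label → 3 first.
4 and 7 are both available; 4 has the earlier label → 4.
Ready: 1, 5 and 7. 1 has the earlier label → 1.
Ready: 2, 5 and 7. 2 has the earlier label → 2.
Ready: 5 and 7. 5 has the earlier label → 5.
7 needed 3, now all done → 7.
6 needed 2 and 7, now all done → 6.

3 4 1 2 5 7 6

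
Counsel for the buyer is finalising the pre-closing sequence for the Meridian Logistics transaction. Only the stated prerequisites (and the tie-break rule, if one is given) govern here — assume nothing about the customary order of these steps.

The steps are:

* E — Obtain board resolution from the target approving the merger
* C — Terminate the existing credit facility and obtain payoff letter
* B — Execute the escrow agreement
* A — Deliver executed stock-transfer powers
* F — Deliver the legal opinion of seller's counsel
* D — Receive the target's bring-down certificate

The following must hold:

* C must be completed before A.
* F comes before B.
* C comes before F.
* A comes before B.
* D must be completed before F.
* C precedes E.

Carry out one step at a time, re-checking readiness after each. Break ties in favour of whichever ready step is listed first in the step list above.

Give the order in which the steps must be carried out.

Nothing is required for C and D. C is listed earlier → C first.
E and A now also ready, so the ready set is {E, A, D}; E is listed earlier → E.
Now A and D have their prerequisites met. A is listed earlier, so A next.
Next only D has its prerequisites met → D.
F needed C and D, now all done → F.
B needed A and F, now all done → B.

C E A D F B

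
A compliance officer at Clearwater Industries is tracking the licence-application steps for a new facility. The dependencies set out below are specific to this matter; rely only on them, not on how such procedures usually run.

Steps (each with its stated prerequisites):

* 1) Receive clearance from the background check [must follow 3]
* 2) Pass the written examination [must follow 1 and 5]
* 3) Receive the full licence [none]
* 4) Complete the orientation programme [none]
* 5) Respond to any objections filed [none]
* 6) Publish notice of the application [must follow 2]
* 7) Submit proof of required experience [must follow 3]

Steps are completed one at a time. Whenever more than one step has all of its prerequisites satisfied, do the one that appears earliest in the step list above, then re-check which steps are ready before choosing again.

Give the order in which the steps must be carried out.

3, 4 and 5 have no prerequisites; 3 is listed earlier, so 3 is first.
Now 1, 4, 5 and 7 have their prerequisites met. 1 is listed earlier, so 1 next.
Ready: 4, 5 and 7. 4 is listed earlier → 4.
Now 5 and 7 have their prerequisites met. 5 is listed earlier, so 5 next.
2 and 7 are both available; 2 is listed earlier → 2.
6 and 7 are both available; 6 is listed earlier → 6.
7 is the only step now ready → 7.

3 → 1 → 4 → 5 → 2 → 6 → 7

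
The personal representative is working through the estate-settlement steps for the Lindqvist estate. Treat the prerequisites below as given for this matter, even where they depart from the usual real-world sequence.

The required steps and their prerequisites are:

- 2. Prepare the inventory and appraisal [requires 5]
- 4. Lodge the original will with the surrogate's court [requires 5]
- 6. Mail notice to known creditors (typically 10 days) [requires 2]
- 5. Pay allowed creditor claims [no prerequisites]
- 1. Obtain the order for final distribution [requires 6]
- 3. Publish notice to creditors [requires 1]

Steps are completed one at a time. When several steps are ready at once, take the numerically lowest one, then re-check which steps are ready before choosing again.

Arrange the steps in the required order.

5 has no prerequisites → 5 first.
Ready: 2 and 4. 2 has the earlier label → 2.
6 now also ready, so the ready set is {4, 6}; 4 has the earlier label → 4.
That leaves 6 as the only ready step → 6.
1 is the only step now ready → 1.
3 is the only step now ready → 3.

5, 2, 4, 6, 1, 3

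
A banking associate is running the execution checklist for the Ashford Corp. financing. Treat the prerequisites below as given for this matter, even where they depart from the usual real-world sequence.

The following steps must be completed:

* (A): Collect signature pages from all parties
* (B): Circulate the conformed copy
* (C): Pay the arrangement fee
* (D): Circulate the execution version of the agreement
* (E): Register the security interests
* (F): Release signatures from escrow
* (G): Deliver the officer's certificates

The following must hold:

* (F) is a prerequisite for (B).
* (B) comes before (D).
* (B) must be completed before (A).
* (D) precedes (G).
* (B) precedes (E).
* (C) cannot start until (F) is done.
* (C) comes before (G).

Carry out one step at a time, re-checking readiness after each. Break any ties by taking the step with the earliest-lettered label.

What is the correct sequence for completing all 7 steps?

(F) is the only step with nothing outstanding, so it goes first.
Now (B) and (C) have their prerequisites met. (B) has the earlier label, so (B) next.
Ready: (A), (C), (D) and (E). (A) has the earlier label → (A).
(C), (D) and (E) are all available; (C) has the earlier label → (C).
Now (D) and (E) have their prerequisites met. (D) has the earlier label, so (D) next.
Now (E) and (G) have their prerequisites met. (E) has the earlier label, so (E) next.
(G) is the only step now ready → (G).

(F), (B), (A), (C), (D), (E), (G)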